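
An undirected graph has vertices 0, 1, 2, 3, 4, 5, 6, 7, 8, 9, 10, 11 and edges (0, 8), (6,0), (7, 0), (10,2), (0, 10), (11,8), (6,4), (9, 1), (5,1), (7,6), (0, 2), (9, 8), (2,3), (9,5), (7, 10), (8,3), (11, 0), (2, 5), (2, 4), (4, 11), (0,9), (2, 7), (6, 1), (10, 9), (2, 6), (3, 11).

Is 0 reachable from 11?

Explore from 11.
Distance 1: reach 0, 3, 4, 8.
Found 0.

Yes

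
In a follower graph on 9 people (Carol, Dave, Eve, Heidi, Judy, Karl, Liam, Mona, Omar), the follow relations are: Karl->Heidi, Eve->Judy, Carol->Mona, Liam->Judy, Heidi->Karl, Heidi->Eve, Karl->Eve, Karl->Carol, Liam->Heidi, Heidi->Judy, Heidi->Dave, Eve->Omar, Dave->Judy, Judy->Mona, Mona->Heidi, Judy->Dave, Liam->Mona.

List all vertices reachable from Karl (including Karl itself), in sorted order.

Start at Karl.
Its neighbours: Carol, Eve, Heidi.
Then their neighbours: Dave, Judy, Mona, Omar.
Nothing further is reachable.

Carol, Dave, Eve, Heidi, Judy, Karl, Mona, Omar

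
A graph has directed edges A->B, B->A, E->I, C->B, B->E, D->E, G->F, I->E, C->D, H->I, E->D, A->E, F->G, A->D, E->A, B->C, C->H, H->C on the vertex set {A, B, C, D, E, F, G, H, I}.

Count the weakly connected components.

From A: component {A, B, C, D, E, H, I}.
From F: component {F, G}.
That's 2 components.

2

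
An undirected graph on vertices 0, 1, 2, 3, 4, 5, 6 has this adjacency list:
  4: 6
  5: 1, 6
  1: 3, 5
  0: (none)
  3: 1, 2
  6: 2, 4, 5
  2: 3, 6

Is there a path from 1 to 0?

Explore from 1.
Distance 1: reach 3, 5.
Distance 2: reach 2, 6.
Distance 3: reach 4.
The search is exhausted without reaching 0; it lies in a different component.

No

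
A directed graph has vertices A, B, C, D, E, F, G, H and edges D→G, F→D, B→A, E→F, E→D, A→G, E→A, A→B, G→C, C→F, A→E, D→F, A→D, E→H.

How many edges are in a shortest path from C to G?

Distance 0: C.
Distance 1: F.
Distance 2: D.
Distance 3: G — contains G.

3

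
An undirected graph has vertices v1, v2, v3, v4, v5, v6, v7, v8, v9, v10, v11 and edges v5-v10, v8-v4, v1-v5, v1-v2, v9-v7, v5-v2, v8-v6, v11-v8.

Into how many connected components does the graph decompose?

From v1: component {v1, v2, v5, v10}.
From v3: component {v3}.
From v4: component {v4, v6, v8, v11}.
From v7: component {v7, v9}.
That's 4 components.

4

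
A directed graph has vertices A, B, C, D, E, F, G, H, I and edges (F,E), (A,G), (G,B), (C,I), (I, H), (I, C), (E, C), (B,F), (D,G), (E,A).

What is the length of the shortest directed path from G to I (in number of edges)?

5

Distance 0: G.
Distance 1: B.
Distance 2: F.
Distance 3: E.
Distance 4: A, C.
Distance 5: I — contains I.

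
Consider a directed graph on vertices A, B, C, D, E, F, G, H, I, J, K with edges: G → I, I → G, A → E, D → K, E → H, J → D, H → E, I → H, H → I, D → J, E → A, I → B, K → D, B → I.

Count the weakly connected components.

From A: component {A, B, E, G, H, I}.
From C: component {C}.
From D: component {D, J, K}.
From F: component {F}.
That's 4 components.

4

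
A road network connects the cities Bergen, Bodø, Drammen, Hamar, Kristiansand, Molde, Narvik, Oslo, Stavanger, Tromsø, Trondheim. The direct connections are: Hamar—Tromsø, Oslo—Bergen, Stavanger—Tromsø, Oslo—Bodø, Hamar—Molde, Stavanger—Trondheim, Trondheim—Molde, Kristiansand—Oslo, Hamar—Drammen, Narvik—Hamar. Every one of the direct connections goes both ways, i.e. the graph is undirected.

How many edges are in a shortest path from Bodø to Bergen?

Distance 0: Bodø.
Distance 1: Oslo.
Distance 2: Bergen, Kristiansand — contains Bergen.

2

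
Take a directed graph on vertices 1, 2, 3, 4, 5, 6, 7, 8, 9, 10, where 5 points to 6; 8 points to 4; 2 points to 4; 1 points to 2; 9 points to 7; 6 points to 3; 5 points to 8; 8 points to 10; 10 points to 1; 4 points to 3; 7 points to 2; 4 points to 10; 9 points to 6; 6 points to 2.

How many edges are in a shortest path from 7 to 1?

4

Distance 0: 7.
Distance 1: 2.
Distance 2: 4.
Distance 3: 3, 10.
Distance 4: 1 — contains 1.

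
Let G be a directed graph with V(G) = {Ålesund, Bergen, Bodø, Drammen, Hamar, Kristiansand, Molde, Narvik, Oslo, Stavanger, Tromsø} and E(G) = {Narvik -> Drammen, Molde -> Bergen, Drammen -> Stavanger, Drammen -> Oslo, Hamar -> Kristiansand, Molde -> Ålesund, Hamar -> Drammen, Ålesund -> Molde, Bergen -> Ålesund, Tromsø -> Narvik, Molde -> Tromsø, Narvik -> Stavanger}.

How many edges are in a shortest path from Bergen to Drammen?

5

Distance 0: Bergen.
Distance 1: Ålesund.
Distance 2: Molde.
Distance 3: Tromsø.
Distance 4: Narvik.
Distance 5: Drammen, Stavanger — contains Drammen.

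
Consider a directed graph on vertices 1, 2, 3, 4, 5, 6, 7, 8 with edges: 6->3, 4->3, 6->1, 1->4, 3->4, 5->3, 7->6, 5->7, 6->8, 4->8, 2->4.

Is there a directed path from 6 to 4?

Explore from 6.
Distance 1: reach 1, 3, 8.
Distance 2: reach 4.
Found 4.

Yes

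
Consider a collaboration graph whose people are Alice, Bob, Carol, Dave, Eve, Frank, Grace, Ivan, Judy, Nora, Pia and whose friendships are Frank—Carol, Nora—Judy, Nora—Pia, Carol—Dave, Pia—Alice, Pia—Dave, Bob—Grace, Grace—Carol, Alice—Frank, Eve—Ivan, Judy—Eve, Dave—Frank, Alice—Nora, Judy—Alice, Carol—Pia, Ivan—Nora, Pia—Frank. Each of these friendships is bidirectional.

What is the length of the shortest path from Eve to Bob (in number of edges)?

6

Distance 0: Eve.
Distance 1: Ivan, Judy.
Distance 2: Alice, Nora.
Distance 3: Frank, Pia.
Distance 4: Carol, Dave.
Distance 5: Grace.
Distance 6: Bob — contains Bob.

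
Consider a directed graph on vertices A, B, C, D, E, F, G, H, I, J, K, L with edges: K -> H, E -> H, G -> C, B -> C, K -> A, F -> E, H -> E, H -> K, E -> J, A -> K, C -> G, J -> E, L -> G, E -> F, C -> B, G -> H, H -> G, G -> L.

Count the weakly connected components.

3

From A: component {A, B, C, E, F, G, H, J, K, L}.
From D: component {D}.
From I: component {I}.
That's 3 components.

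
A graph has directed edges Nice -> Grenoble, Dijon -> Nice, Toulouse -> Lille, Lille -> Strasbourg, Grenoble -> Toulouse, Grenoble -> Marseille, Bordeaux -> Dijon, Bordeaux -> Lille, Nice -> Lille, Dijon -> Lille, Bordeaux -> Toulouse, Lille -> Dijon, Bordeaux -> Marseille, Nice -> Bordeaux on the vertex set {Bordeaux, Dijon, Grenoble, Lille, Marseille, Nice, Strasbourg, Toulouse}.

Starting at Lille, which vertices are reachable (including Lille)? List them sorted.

Start at Lille.
Its neighbours: Dijon, Strasbourg.
Then their neighbours: Nice.
Then next layer: Bordeaux, Grenoble.
Then next layer: Marseille, Toulouse.
Every vertex is now reached.

Bordeaux, Dijon, Grenoble, Lille, Marseille, Nice, Strasbourg, Toulouse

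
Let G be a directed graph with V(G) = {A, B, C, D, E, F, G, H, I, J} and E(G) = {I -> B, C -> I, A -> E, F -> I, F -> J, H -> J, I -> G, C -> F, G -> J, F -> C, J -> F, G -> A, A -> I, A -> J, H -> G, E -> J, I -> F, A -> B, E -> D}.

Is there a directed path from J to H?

Explore from J.
Distance 1: reach F.
Distance 2: reach C, I.
Distance 3: reach B, G.
Distance 4: reach A.
Distance 5: reach E.
Distance 6: reach D.
The search from J is exhausted; no directed path reaches H.

No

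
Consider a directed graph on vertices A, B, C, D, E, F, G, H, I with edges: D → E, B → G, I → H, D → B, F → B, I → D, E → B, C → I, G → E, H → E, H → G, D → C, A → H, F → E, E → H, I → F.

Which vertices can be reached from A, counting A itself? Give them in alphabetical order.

Start at A.
Its neighbours: H.
Then their neighbours: E, G.
Then next layer: B.
Nothing further is reachable.

A, B, E, G, H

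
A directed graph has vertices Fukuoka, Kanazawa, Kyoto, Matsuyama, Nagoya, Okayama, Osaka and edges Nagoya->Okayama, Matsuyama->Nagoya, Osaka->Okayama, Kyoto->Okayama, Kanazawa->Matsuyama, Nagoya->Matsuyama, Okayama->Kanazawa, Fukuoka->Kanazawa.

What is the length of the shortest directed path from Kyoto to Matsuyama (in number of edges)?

3

Distance 0: Kyoto.
Distance 1: Okayama.
Distance 2: Kanazawa.
Distance 3: Matsuyama — contains Matsuyama.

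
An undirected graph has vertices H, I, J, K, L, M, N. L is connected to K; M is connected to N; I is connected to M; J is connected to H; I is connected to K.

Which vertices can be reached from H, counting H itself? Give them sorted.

Start at H.
Its neighbours: J.
Nothing further is reachable.

H, J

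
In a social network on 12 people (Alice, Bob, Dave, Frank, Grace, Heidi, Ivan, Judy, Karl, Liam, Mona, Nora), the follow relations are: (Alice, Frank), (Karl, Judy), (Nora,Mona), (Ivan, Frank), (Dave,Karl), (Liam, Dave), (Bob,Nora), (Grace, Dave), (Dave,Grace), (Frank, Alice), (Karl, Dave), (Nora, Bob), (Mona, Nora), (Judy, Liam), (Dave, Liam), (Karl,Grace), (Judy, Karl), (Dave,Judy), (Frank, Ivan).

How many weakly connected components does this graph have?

From Alice: component {Alice, Frank, Ivan}.
From Bob: component {Bob, Mona, Nora}.
From Dave: component {Dave, Grace, Judy, Karl, Liam}.
From Heidi: component {Heidi}.
That's 4 components.

4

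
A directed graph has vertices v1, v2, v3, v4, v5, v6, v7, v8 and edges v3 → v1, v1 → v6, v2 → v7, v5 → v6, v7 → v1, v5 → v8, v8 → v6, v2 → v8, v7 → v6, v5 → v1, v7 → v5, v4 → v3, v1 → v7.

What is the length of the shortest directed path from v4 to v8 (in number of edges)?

5

Distance 0: v4.
Distance 1: v3.
Distance 2: v1.
Distance 3: v6, v7.
Distance 4: v5.
Distance 5: v8 — contains v8.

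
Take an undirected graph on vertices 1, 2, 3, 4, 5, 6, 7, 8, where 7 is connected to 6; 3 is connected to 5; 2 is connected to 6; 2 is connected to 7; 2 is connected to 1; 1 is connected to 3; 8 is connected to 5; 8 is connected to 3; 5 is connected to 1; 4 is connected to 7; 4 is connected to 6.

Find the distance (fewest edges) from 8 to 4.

5

Distance 0: 8.
Distance 1: 3, 5.
Distance 2: 1.
Distance 3: 2.
Distance 4: 6, 7.
Distance 5: 4 — contains 4.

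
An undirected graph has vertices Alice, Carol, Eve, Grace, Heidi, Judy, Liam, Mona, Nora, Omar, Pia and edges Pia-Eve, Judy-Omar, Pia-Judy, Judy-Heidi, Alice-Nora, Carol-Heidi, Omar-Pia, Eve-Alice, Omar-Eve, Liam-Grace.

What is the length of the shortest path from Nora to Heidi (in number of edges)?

5

Distance 0: Nora.
Distance 1: Alice.
Distance 2: Eve.
Distance 3: Omar, Pia.
Distance 4: Judy.
Distance 5: Heidi — contains Heidi.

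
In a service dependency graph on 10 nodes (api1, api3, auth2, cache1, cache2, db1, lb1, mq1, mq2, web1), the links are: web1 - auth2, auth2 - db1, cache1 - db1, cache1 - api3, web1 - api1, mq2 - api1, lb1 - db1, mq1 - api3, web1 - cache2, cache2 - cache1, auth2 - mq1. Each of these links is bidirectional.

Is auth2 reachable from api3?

Explore from api3.
Distance 1: reach cache1, mq1.
Distance 2: reach auth2, cache2, db1.
Found auth2.

Yes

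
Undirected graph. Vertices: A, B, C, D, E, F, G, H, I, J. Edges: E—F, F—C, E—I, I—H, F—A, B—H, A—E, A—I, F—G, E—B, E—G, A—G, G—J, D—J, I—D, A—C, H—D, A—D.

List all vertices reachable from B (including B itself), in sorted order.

A, B, C, D, E, F, G, H, I, J

Start at B.
Its neighbours: E, H.
Then their neighbours: A, D, F, G, I.
Then next layer: C, J.
Every vertex is now reached.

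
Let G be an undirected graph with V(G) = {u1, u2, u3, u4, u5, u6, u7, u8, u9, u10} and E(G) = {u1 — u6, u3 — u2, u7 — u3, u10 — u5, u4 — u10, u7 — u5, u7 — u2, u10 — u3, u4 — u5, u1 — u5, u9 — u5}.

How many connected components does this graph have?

2

From u1: component {u1, u2, u3, u4, u5, u6, u7, u9, u10}.
From u8: component {u8}.
That's 2 components.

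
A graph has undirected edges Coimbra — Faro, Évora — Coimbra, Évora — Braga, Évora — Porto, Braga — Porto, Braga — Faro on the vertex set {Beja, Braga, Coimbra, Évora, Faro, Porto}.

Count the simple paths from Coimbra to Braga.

3

Coimbra–Évora–Braga
Coimbra–Évora–Porto–Braga
Coimbra–Faro–Braga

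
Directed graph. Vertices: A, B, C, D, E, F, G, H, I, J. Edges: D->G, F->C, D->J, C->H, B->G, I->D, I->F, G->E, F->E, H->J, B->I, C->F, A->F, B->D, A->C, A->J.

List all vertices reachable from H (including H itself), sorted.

Start at H.
Its neighbours: J.
Nothing further is reachable.

H, J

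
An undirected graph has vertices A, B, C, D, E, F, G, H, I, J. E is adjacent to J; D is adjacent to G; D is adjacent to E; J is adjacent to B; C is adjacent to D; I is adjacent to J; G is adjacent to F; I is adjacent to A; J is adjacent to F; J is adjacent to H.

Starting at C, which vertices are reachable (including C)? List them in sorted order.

Start at C.
Its neighbours: D.
Then their neighbours: E, G.
Then next layer: F, J.
Then next layer: B, H, I.
Then next layer: A.
Every vertex is now reached.

A, B, C, D, E, F, G, H, I, J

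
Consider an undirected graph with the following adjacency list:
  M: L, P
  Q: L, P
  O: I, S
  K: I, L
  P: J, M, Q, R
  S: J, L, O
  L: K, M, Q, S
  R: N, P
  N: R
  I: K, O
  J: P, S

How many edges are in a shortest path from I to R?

Distance 0: I.
Distance 1: K, O.
Distance 2: L, S.
Distance 3: J, M, Q.
Distance 4: P.
Distance 5: R — contains R.

5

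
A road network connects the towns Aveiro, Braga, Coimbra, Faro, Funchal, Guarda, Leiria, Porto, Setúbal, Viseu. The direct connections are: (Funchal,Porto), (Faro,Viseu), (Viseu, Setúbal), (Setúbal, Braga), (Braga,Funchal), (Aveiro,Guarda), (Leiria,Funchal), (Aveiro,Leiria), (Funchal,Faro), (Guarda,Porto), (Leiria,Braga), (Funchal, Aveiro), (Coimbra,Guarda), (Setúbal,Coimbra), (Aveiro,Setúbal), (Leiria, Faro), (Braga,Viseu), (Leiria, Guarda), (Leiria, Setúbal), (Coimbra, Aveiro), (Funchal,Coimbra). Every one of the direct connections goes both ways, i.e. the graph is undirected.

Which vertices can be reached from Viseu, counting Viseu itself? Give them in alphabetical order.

Start at Viseu.
Its neighbours: Braga, Faro, Setúbal.
Then their neighbours: Aveiro, Coimbra, Funchal, Leiria.
Then next layer: Guarda, Porto.
Every vertex is now reached.

Aveiro, Braga, Coimbra, Faro, Funchal, Guarda, Leiria, Porto, Setúbal, Viseu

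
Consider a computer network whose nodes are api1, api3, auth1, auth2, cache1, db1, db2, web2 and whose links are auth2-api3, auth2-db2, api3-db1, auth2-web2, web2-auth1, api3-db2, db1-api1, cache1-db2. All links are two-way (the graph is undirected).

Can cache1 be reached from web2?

Explore from web2.
Distance 1: reach auth1, auth2.
Distance 2: reach api3, db2.
Distance 3: reach cache1, db1.
Found cache1.

Yes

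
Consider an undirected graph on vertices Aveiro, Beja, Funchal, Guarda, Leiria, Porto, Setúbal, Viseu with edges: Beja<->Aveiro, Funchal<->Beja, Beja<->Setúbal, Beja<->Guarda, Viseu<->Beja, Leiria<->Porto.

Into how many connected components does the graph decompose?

From Aveiro: component {Aveiro, Beja, Funchal, Guarda, Setúbal, Viseu}.
From Leiria: component {Leiria, Porto}.
That's 2 components.

2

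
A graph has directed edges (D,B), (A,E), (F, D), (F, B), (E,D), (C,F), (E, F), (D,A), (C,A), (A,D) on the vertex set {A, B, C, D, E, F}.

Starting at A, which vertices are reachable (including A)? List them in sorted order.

A, B, D, E, F

Start at A.
Its neighbours: D, E.
Then their neighbours: B, F.
Nothing further is reachable.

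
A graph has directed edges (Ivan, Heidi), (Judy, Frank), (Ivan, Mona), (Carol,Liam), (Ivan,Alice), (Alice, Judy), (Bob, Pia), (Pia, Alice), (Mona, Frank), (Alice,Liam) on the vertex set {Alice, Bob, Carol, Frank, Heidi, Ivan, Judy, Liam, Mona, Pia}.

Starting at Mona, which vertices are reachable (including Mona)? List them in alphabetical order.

Frank, Mona

Start at Mona.
Its neighbours: Frank.
Nothing further is reachable.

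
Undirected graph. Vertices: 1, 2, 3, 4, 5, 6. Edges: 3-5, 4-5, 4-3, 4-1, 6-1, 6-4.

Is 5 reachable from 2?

No

2 has no edges, so nothing is reachable from it.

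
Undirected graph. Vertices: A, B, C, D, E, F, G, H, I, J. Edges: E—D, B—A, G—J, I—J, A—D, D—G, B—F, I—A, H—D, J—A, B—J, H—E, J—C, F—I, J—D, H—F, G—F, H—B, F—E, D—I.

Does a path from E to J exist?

Explore from E.
Distance 1: reach D, F, H.
Distance 2: reach A, B, G, I, J.
Found J.

Yes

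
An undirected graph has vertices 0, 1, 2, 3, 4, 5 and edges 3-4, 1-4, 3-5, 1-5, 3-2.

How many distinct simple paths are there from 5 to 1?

5–1
5–3–4–1

2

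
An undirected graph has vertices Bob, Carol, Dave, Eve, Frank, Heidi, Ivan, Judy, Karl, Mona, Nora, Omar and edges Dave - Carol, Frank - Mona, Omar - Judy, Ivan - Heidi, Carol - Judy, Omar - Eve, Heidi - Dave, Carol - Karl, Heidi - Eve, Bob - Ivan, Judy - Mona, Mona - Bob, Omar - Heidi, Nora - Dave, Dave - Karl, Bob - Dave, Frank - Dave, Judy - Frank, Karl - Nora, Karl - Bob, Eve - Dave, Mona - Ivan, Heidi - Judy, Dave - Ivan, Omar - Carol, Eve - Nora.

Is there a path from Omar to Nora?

Explore from Omar.
Distance 1: reach Carol, Eve, Heidi, Judy.
Distance 2: reach Dave, Frank, Ivan, Karl, Mona, Nora.
Found Nora.

Yes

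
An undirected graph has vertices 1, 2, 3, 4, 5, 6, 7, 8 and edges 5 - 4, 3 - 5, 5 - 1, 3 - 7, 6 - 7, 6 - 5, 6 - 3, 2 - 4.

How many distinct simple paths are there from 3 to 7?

3–5–6–7
3–6–7
3–7

3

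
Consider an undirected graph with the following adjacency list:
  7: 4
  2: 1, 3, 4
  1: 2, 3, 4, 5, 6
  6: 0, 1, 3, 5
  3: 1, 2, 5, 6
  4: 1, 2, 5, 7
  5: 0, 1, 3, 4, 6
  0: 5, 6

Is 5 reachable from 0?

Yes

Explore from 0.
Distance 1: reach 5, 6.
Found 5.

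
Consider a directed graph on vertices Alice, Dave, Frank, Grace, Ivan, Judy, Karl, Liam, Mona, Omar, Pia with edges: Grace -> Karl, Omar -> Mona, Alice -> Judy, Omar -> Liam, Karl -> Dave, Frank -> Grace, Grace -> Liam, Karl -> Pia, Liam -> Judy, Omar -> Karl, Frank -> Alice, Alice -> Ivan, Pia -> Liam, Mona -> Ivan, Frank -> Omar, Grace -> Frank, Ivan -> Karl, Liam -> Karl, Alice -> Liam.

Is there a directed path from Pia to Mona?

No

Explore from Pia.
Distance 1: reach Liam.
Distance 2: reach Judy, Karl.
Distance 3: reach Dave.
The search from Pia is exhausted; no directed path reaches Mona.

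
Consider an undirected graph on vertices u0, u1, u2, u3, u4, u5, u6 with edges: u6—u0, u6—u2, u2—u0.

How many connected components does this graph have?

From u0: component {u0, u2, u6}.
From u1: component {u1}.
From u3: component {u3}.
From u4: component {u4}.
From u5: component {u5}.
That's 5 components.

5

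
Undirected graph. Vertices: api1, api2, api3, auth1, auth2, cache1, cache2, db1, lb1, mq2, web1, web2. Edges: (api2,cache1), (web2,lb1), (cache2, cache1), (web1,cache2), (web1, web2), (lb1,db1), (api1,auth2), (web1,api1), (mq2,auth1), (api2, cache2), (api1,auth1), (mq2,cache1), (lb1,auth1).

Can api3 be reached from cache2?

Explore from cache2.
Distance 1: reach api2, cache1, web1.
Distance 2: reach api1, mq2, web2.
Distance 3: reach auth1, auth2, lb1.
Distance 4: reach db1.
The search is exhausted without reaching api3; it lies in a different component.

No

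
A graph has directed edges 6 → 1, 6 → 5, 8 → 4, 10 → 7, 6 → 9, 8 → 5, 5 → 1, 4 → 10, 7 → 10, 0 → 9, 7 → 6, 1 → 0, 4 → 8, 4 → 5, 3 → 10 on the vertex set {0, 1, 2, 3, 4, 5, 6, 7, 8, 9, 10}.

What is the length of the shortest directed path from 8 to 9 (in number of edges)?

Distance 0: 8.
Distance 1: 4, 5.
Distance 2: 1, 10.
Distance 3: 0, 7.
Distance 4: 6, 9 — contains 9.

4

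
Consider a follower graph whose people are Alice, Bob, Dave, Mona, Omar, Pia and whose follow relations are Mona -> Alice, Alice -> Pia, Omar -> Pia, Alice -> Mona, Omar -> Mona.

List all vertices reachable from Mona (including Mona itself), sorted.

Alice, Mona, Pia

Start at Mona.
Its neighbours: Alice.
Then their neighbours: Pia.
Nothing further is reachable.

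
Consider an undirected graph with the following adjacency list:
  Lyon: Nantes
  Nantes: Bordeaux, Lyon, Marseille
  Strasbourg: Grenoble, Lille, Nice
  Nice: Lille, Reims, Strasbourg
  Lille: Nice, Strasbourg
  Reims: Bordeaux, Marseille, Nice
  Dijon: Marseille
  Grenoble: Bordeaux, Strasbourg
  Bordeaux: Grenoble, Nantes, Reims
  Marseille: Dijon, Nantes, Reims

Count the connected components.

1

From Bordeaux: component {Bordeaux, Dijon, Grenoble, Lille, Lyon, Marseille, Nantes, Nice, Reims, Strasbourg}.
That's 1 component.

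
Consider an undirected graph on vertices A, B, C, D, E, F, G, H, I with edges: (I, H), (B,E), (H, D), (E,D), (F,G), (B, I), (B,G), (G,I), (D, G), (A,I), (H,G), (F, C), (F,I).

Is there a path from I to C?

Yes

Explore from I.
Distance 1: reach A, B, F, G, H.
Distance 2: reach C, D, E.
Found C.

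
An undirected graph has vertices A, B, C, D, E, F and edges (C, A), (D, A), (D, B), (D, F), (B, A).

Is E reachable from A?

Explore from A.
Distance 1: reach B, C, D.
Distance 2: reach F.
The search is exhausted without reaching E; it lies in a different component.

No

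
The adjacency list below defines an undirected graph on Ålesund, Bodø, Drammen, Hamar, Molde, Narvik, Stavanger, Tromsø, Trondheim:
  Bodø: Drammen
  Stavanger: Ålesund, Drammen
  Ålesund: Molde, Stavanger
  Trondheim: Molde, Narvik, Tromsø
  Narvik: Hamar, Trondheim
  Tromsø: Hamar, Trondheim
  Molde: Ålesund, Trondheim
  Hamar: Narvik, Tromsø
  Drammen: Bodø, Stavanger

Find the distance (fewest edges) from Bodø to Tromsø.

6

Distance 0: Bodø.
Distance 1: Drammen.
Distance 2: Stavanger.
Distance 3: Ålesund.
Distance 4: Molde.
Distance 5: Trondheim.
Distance 6: Narvik, Tromsø — contains Tromsø.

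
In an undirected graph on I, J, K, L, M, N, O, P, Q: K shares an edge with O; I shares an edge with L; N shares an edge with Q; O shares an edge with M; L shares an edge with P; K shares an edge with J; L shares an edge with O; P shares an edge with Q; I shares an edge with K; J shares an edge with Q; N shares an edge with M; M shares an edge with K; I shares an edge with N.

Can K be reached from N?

Explore from N.
Distance 1: reach I, M, Q.
Distance 2: reach J, K, L, O, P.
Found K.

Yes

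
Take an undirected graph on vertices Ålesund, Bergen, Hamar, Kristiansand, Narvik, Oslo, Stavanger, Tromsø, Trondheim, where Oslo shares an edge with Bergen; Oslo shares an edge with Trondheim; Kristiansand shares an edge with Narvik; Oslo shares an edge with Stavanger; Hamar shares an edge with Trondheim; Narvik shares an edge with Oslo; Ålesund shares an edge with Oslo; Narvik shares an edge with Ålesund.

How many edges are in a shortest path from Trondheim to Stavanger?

2

Distance 0: Trondheim.
Distance 1: Hamar, Oslo.
Distance 2: Ålesund, Bergen, Narvik, Stavanger — contains Stavanger.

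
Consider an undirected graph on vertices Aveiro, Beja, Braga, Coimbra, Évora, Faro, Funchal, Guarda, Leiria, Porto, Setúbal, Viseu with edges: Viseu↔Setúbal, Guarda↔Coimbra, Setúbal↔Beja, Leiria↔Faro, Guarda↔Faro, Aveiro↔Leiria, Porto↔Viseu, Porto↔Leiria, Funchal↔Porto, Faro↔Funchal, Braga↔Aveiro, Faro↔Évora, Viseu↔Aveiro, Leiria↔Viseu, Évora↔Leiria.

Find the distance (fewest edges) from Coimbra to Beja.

6

Distance 0: Coimbra.
Distance 1: Guarda.
Distance 2: Faro.
Distance 3: Évora, Funchal, Leiria.
Distance 4: Aveiro, Porto, Viseu.
Distance 5: Braga, Setúbal.
Distance 6: Beja — contains Beja.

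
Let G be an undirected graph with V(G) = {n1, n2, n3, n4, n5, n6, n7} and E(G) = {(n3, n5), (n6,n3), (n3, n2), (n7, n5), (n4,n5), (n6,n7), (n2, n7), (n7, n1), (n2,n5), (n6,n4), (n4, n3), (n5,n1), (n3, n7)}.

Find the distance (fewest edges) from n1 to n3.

Distance 0: n1.
Distance 1: n5, n7.
Distance 2: n2, n3, n4, n6 — contains n3.

2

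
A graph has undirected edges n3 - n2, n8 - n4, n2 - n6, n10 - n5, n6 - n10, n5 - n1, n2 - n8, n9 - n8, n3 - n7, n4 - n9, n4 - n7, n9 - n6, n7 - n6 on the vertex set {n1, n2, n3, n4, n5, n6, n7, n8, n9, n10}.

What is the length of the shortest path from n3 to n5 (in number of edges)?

Distance 0: n3.
Distance 1: n2, n7.
Distance 2: n4, n6, n8.
Distance 3: n9, n10.
Distance 4: n5 — contains n5.

4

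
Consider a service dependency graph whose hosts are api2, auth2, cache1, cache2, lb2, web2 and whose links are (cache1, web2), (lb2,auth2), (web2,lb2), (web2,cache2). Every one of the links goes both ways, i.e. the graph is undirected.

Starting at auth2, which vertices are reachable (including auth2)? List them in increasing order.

auth2, cache1, cache2, lb2, web2

Start at auth2.
Its neighbours: lb2.
Then their neighbours: web2.
Then next layer: cache1, cache2.
Nothing further is reachable.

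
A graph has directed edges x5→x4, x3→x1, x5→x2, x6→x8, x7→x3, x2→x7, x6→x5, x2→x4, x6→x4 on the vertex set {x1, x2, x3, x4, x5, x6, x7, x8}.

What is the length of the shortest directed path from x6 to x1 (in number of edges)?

5

Distance 0: x6.
Distance 1: x4, x5, x8.
Distance 2: x2.
Distance 3: x7.
Distance 4: x3.
Distance 5: x1 — contains x1.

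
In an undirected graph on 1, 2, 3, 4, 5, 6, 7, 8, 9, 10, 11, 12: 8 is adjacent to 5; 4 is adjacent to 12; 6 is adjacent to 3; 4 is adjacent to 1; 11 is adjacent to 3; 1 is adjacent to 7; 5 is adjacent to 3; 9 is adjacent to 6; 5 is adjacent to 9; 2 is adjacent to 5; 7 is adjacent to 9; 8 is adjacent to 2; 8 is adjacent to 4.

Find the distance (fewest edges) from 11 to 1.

5

Distance 0: 11.
Distance 1: 3.
Distance 2: 5, 6.
Distance 3: 2, 8, 9.
Distance 4: 4, 7.
Distance 5: 1, 12 — contains 1.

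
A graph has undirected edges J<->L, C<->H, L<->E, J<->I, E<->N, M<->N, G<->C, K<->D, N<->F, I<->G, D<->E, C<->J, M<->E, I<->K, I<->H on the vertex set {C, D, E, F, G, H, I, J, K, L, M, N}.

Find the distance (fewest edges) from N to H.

Distance 0: N.
Distance 1: E, F, M.
Distance 2: D, L.
Distance 3: J, K.
Distance 4: C, I.
Distance 5: G, H — contains H.

5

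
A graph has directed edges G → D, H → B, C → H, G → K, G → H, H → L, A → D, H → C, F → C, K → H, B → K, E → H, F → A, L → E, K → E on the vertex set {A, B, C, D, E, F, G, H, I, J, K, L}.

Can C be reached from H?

Yes

Explore from H.
Distance 1: reach B, C, L.
Found C.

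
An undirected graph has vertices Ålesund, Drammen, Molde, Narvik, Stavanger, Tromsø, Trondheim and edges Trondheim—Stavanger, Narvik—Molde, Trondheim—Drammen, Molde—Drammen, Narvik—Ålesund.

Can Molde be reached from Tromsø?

No

Tromsø has no edges, so nothing is reachable from it.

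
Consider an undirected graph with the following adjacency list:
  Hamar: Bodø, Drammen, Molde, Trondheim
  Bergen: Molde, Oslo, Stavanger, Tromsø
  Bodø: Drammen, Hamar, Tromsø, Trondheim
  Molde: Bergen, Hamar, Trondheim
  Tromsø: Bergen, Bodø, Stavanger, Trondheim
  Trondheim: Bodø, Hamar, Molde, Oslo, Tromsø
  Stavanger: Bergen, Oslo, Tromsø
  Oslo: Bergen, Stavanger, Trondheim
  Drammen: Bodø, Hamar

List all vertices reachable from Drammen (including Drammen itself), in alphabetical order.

Start at Drammen.
Its neighbours: Bodø, Hamar.
Then their neighbours: Molde, Tromsø, Trondheim.
Then next layer: Bergen, Oslo, Stavanger.
Every vertex is now reached.

Bergen, Bodø, Drammen, Hamar, Molde, Oslo, Stavanger, Tromsø, Trondheim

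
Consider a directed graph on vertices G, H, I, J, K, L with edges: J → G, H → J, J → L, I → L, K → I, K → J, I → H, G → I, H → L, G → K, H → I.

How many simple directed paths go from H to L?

H→I→L
H→J→G→I→L
H→J→G→K→I→L
H→J→L
H→L

5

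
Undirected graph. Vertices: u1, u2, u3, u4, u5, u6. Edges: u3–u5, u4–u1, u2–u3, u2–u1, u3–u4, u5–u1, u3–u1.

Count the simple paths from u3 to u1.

4

u3–u1
u3–u2–u1
u3–u4–u1
u3–u5–u1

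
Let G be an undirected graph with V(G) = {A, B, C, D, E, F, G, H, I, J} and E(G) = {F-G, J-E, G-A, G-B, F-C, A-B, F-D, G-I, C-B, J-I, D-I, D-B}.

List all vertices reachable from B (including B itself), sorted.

A, B, C, D, E, F, G, I, J

Start at B.
Its neighbours: A, C, D, G.
Then their neighbours: F, I.
Then next layer: J.
Then next layer: E.
Nothing further is reachable.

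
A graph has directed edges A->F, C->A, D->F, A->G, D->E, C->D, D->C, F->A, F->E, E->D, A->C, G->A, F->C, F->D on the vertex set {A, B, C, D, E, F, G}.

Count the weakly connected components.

2

From A: component {A, C, D, E, F, G}.
From B: component {B}.
That's 2 components.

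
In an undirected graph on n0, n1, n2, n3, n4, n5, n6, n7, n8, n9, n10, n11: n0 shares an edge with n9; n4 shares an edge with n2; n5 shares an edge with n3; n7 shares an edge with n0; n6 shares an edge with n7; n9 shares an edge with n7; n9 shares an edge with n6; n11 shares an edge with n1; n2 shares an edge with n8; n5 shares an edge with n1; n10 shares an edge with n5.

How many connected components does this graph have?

3

From n0: component {n0, n6, n7, n9}.
From n1: component {n1, n3, n5, n10, n11}.
From n2: component {n2, n4, n8}.
That's 3 components.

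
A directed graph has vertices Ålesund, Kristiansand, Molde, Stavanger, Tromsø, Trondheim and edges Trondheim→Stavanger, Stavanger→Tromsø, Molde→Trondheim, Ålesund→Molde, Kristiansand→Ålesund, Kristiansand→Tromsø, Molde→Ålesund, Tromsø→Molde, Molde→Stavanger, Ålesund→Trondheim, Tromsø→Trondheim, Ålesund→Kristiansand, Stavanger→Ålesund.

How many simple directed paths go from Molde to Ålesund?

Molde→Ålesund
Molde→Stavanger→Ålesund
Molde→Trondheim→Stavanger→Ålesund

3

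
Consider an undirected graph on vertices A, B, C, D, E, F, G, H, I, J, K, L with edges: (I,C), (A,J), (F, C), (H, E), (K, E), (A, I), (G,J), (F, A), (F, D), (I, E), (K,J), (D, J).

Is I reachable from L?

L has no edges, so nothing is reachable from it.

No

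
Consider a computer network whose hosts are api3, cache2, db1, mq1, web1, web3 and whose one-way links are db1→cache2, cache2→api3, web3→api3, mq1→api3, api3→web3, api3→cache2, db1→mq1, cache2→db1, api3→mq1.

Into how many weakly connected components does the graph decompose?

From api3: component {api3, cache2, db1, mq1, web3}.
From web1: component {web1}.
That's 2 components.

2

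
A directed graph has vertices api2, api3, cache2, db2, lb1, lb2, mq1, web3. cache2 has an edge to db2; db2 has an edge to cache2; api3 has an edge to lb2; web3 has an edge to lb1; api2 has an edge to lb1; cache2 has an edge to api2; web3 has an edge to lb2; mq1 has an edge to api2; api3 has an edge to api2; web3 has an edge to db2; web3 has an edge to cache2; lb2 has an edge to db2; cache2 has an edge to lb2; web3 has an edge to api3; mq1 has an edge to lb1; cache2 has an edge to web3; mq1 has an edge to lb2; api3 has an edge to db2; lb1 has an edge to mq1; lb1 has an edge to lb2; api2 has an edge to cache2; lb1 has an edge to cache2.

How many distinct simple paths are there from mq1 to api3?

mq1→api2→cache2→web3→api3
mq1→api2→lb1→cache2→web3→api3
mq1→api2→lb1→lb2→db2→cache2→web3→api3
mq1→lb1→cache2→web3→api3
mq1→lb1→lb2→db2→cache2→web3→api3
mq1→lb2→db2→cache2→web3→api3

6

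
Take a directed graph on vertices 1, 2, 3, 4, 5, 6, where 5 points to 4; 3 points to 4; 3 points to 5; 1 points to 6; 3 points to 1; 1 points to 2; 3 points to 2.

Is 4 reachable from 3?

Explore from 3.
Distance 1: reach 1, 2, 4, 5.
Found 4.

Yes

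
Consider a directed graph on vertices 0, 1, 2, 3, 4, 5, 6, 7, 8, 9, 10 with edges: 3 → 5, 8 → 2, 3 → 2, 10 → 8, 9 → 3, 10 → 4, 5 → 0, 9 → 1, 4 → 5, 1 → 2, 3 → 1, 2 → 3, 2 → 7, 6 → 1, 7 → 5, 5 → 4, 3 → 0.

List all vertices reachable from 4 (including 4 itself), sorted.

Start at 4.
Its neighbours: 5.
Then their neighbours: 0.
Nothing further is reachable.

0, 4, 5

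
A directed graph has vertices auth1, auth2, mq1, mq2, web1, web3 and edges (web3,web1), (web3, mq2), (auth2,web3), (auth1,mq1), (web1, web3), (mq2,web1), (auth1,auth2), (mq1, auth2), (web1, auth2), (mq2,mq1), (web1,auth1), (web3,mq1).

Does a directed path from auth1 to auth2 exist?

Explore from auth1.
Distance 1: reach auth2, mq1.
Found auth2.

Yes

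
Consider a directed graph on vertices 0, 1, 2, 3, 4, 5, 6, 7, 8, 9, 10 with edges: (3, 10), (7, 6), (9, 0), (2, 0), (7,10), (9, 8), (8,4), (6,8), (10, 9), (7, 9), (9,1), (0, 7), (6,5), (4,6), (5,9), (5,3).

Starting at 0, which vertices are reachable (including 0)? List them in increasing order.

0, 1, 3, 4, 5, 6, 7, 8, 9, 10

Start at 0.
Its neighbours: 7.
Then their neighbours: 6, 9, 10.
Then next layer: 1, 5, 8.
Then next layer: 3, 4.
Nothing further is reachable.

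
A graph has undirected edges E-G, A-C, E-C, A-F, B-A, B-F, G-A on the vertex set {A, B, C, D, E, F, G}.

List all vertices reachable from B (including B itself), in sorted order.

Start at B.
Its neighbours: A, F.
Then their neighbours: C, G.
Then next layer: E.
Nothing further is reachable.

A, B, C, E, F, G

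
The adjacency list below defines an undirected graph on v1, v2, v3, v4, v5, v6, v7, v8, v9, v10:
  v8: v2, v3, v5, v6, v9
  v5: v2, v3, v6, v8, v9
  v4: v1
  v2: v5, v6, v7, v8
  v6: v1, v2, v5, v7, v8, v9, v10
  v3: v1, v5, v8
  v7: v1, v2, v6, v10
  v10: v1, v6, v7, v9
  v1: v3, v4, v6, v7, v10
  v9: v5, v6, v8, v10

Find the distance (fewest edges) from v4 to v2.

Distance 0: v4.
Distance 1: v1.
Distance 2: v3, v6, v7, v10.
Distance 3: v2, v5, v8, v9 — contains v2.

3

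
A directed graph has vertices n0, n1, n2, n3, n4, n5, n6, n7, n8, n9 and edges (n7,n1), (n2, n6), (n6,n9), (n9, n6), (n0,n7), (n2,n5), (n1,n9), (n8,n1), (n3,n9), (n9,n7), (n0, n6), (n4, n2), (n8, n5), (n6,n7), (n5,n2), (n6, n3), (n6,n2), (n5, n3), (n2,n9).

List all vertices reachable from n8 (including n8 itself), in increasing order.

n1, n2, n3, n5, n6, n7, n8, n9

Start at n8.
Its neighbours: n1, n5.
Then their neighbours: n2, n3, n9.
Then next layer: n6, n7.
Nothing further is reachable.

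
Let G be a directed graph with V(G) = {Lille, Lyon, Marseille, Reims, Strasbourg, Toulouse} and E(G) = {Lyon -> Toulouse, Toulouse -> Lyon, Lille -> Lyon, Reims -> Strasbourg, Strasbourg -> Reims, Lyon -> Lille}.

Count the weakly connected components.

3

From Lille: component {Lille, Lyon, Toulouse}.
From Marseille: component {Marseille}.
From Reims: component {Reims, Strasbourg}.
That's 3 components.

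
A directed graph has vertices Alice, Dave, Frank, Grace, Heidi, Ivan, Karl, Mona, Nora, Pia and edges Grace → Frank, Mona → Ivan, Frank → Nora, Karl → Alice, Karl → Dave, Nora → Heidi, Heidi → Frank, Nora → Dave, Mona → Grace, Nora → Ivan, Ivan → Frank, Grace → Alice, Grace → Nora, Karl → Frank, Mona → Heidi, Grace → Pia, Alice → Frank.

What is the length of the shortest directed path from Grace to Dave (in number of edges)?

Distance 0: Grace.
Distance 1: Alice, Frank, Nora, Pia.
Distance 2: Dave, Heidi, Ivan — contains Dave.

2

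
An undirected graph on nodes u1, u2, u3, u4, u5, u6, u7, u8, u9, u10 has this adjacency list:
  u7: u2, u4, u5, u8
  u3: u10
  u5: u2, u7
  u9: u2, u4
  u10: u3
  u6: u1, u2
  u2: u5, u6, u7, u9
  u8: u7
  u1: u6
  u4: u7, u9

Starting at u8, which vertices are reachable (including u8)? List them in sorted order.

u1, u2, u4, u5, u6, u7, u8, u9

Start at u8.
Its neighbours: u7.
Then their neighbours: u2, u4, u5.
Then next layer: u6, u9.
Then next layer: u1.
Nothing further is reachable.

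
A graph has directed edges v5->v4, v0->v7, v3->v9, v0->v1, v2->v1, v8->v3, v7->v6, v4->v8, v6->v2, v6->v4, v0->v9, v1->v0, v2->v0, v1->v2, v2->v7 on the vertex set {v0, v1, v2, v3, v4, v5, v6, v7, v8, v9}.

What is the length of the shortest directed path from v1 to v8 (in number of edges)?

Distance 0: v1.
Distance 1: v0, v2.
Distance 2: v7, v9.
Distance 3: v6.
Distance 4: v4.
Distance 5: v8 — contains v8.

5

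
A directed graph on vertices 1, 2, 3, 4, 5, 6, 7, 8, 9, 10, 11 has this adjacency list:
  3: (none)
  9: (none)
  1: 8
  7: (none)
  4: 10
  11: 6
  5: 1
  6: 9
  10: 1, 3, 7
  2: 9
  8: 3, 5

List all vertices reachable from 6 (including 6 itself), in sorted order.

6, 9

Start at 6.
Its neighbours: 9.
Nothing further is reachable.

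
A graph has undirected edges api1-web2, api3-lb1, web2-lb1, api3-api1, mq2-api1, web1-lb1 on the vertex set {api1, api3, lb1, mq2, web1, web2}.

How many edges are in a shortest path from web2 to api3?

2

Distance 0: web2.
Distance 1: api1, lb1.
Distance 2: api3, mq2, web1 — contains api3.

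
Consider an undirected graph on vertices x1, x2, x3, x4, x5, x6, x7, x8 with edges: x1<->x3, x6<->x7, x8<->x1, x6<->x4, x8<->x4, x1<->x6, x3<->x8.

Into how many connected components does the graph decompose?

From x1: component {x1, x3, x4, x6, x7, x8}.
From x2: component {x2}.
From x5: component {x5}.
That's 3 components.

3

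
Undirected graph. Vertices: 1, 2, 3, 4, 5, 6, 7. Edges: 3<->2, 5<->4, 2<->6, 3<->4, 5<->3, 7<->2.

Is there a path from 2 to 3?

Yes

Explore from 2.
Distance 1: reach 3, 6, 7.
Found 3.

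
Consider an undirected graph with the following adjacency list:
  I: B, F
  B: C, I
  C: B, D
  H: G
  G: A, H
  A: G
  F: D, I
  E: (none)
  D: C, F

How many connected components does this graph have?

3

From A: component {A, G, H}.
From B: component {B, C, D, F, I}.
From E: component {E}.
That's 3 components.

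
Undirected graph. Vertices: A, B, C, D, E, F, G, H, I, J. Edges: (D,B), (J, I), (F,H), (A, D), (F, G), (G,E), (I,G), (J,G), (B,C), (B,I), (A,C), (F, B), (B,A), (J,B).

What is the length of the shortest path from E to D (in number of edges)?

Distance 0: E.
Distance 1: G.
Distance 2: F, I, J.
Distance 3: B, H.
Distance 4: A, C, D — contains D.

4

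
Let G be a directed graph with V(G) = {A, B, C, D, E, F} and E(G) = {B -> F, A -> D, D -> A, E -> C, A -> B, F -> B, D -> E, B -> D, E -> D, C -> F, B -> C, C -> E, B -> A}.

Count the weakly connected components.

From A: component {A, B, C, D, E, F}.
That's 1 component.

1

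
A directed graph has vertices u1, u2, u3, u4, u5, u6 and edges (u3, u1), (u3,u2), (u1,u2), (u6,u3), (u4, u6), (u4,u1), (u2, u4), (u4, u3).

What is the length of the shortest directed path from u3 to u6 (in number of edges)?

3

Distance 0: u3.
Distance 1: u1, u2.
Distance 2: u4.
Distance 3: u6 — contains u6.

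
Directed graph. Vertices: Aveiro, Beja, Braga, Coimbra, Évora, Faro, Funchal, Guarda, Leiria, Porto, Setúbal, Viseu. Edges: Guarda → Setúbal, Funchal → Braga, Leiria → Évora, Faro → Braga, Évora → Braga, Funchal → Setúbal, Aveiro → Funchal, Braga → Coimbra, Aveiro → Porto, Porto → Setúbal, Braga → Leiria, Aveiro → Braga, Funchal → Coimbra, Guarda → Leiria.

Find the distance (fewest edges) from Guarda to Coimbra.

Distance 0: Guarda.
Distance 1: Leiria, Setúbal.
Distance 2: Évora.
Distance 3: Braga.
Distance 4: Coimbra — contains Coimbra.

4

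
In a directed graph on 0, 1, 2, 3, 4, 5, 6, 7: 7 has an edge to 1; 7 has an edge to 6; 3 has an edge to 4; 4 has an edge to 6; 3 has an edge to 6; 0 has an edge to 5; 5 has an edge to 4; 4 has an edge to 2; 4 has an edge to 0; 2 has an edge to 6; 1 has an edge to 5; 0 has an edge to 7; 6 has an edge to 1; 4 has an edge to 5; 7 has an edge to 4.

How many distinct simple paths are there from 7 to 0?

3

7→1→5→4→0
7→4→0
7→6→1→5→4→0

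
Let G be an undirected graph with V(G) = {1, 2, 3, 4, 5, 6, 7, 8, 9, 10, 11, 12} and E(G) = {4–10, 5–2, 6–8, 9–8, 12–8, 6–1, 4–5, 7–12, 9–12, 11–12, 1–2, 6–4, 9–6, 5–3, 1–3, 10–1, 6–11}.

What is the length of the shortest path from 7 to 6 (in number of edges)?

3

Distance 0: 7.
Distance 1: 12.
Distance 2: 8, 9, 11.
Distance 3: 6 — contains 6.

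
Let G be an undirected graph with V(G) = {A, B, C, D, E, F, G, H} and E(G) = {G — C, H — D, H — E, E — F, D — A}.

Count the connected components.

3

From A: component {A, D, E, F, H}.
From B: component {B}.
From C: component {C, G}.
That's 3 components.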